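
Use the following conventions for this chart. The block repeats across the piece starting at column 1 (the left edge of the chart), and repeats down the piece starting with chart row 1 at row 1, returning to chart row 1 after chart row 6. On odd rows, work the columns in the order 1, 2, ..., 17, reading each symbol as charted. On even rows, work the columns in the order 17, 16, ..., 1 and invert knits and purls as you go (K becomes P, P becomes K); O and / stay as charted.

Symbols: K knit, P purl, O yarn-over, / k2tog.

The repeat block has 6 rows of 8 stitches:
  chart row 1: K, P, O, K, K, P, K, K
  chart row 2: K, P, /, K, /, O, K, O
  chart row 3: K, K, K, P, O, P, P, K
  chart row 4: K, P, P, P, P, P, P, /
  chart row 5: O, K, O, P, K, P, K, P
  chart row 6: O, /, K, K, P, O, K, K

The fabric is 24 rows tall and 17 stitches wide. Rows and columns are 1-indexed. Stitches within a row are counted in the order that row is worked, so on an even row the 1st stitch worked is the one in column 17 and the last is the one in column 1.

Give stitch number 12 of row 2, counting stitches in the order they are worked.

Row 2: (2-1) mod 6 = 1, so use chart row 2. Even row -> WS.
Chart row 2 tiled across columns 1-17: K P / K / O K O K P / K / O K O K
WS: work from column 17 back to column 1 (reverse the tiled row), swapping K<->P (O and / unchanged).
Row 2 as worked: P O P O / P / K P O P O / P / K P
Stitch 12 in working order -> O

Stitch:
O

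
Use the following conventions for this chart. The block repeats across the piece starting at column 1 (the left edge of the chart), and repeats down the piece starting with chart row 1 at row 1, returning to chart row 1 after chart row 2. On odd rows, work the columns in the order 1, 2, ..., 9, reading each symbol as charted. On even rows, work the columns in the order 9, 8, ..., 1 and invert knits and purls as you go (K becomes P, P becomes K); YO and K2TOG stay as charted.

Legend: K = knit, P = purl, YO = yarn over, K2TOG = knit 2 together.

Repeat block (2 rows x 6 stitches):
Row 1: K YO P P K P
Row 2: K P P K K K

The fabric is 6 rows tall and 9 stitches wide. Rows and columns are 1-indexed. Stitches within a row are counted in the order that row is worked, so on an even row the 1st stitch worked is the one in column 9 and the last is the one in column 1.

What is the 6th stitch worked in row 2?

For row 2: chart row = ((2-1) mod 2) + 1 = 2; this is a WS (even) row.
Chart row 2 tiled across columns 1-9: K P P K K K K P P
Wrong side: read the tiled row from column 9 down to 1 and exchange K with P (leave YO, K2TOG).
Row 2 as worked: K K P P P P K K P
Counting 6 along the worked row gives P.

Result:
P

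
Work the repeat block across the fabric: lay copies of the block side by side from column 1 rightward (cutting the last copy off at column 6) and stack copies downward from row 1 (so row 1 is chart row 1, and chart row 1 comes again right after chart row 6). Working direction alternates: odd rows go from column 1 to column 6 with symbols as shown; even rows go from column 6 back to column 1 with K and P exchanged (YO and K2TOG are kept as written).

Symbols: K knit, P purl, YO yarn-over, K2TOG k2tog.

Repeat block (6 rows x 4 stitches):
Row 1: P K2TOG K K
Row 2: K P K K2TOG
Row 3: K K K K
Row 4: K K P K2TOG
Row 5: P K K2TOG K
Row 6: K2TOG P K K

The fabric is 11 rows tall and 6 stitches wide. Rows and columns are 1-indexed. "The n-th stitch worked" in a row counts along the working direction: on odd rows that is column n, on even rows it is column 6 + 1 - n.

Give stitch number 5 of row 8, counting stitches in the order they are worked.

== STITCH ==
K

Derivation:
For row 8: chart row = ((8-1) mod 6) + 1 = 2; this is a WS (even) row.
Chart row 2 tiled across columns 1-6: K P K K2TOG K P
Wrong side: read the tiled row from column 6 down to 1 and exchange K with P (leave YO, K2TOG).
Row 8 as worked: K P K2TOG P K P
Counting 5 along the worked row gives K.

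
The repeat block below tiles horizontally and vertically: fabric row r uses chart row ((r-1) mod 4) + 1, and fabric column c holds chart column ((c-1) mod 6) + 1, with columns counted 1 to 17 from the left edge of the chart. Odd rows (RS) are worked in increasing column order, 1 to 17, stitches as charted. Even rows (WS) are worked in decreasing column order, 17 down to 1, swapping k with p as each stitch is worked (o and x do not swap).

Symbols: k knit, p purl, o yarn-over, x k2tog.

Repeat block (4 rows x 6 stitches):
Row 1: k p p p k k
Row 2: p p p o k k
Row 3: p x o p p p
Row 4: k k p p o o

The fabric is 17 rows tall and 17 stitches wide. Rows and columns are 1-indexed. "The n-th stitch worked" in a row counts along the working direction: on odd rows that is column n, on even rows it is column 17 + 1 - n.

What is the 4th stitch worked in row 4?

Row 4: (4-1) mod 4 = 3, so use chart row 4. Even row -> WS.
Chart row 4 tiled across columns 1-17: k k p p o o k k p p o o k k p p o
WS row: flip the tiled sequence (start at column 17) and apply k<->p; o and x stay.
Row 4 as worked: o k k p p o o k k p p o o k k p p
The 4th stitch worked is p.

Result:
p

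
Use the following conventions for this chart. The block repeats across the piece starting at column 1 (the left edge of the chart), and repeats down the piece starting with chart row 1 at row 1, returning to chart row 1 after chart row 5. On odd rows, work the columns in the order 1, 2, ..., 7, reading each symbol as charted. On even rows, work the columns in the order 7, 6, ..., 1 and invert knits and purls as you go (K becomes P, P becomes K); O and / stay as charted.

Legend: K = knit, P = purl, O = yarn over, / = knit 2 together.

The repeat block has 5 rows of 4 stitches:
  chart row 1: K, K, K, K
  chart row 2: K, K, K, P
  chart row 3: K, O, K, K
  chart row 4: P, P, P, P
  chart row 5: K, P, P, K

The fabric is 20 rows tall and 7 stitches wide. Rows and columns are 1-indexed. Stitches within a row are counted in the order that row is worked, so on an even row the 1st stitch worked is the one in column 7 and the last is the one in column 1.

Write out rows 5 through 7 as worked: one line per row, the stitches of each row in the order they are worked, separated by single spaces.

Row 5: chart row 5, RS - tile across columns 1-7 and work as-is.
Row 6: chart row 1, WS - tiled (columns 1-7): K K K K K K K; work from column 7 back to 1 with K<->P swapped.
Row 7: chart row 2, RS - tile across columns 1-7 and work as-is.

Rows as worked:
K P P K K P P
P P P P P P P
K K K P K K K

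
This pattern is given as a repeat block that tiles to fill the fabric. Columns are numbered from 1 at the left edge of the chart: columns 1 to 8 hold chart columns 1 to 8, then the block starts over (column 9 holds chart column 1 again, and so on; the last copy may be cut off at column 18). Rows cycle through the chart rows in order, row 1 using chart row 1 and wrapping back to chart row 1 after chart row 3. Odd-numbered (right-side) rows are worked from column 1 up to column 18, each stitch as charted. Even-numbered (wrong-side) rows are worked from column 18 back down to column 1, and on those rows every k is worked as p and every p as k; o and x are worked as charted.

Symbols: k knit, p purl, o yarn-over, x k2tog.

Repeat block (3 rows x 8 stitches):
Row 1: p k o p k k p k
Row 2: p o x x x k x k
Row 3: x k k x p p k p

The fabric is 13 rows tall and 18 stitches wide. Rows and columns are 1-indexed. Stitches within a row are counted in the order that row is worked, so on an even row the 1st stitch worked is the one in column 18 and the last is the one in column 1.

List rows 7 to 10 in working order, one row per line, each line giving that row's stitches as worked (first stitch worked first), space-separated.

== ROWS AS WORKED ==
p k o p k k p k p k o p k k p k p k
o k p x p x x x o k p x p x x x o k
x k k x p p k p x k k x p p k p x k
p k p k p p k o p k p k p p k o p k

Derivation:
Row 7: chart row 1, RS - tile across columns 1-18 and work as-is.
Row 8: chart row 2, WS - tiled (columns 1-18): p o x x x k x k p o x x x k x k p o; work from column 18 back to 1 with k<->p swapped.
Row 9: chart row 3, RS - tile across columns 1-18 and work as-is.
Row 10: chart row 1, WS - tiled (columns 1-18): p k o p k k p k p k o p k k p k p k; work from column 18 back to 1 with k<->p swapped.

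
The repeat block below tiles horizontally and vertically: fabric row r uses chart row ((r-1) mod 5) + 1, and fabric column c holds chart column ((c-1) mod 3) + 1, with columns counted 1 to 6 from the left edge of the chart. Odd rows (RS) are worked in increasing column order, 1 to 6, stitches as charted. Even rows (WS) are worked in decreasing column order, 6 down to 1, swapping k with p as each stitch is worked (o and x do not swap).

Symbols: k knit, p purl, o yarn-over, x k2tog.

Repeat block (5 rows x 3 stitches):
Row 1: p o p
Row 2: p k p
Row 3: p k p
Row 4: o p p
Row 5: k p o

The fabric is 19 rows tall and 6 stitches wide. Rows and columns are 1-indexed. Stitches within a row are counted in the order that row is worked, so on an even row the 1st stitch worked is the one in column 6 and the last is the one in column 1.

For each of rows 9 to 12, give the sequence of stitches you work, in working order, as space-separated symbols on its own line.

Rows as worked:
o p p o p p
o k p o k p
p o p p o p
k p k k p k

Derivation:
Row 9: chart row 4, RS - tile across columns 1-6 and work as-is.
Row 10: chart row 5, WS - tiled (columns 1-6): k p o k p o; work from column 6 back to 1 with k<->p swapped.
Row 11: chart row 1, RS - tile across columns 1-6 and work as-is.
Row 12: chart row 2, WS - tiled (columns 1-6): p k p p k p; work from column 6 back to 1 with k<->p swapped.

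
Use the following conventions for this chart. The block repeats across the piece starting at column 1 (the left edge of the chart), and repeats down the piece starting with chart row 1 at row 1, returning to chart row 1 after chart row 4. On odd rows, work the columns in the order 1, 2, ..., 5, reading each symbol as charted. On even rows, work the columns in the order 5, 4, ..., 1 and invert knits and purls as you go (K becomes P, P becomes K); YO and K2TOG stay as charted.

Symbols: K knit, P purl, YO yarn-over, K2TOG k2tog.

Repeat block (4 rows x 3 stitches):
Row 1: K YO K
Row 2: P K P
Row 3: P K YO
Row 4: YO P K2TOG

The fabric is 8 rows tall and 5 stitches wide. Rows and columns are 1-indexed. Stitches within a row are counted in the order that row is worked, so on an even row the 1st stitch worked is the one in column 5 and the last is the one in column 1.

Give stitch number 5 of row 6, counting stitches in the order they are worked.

Stitch:
K

Derivation:
For row 6: chart row = ((6-1) mod 4) + 1 = 2; this is a WS (even) row.
Chart row 2 tiled across columns 1-5: P K P P K
WS row: flip the tiled sequence (start at column 5) and apply K<->P; YO and K2TOG stay.
Row 6 as worked: P K K P K
Stitch 5 in working order -> K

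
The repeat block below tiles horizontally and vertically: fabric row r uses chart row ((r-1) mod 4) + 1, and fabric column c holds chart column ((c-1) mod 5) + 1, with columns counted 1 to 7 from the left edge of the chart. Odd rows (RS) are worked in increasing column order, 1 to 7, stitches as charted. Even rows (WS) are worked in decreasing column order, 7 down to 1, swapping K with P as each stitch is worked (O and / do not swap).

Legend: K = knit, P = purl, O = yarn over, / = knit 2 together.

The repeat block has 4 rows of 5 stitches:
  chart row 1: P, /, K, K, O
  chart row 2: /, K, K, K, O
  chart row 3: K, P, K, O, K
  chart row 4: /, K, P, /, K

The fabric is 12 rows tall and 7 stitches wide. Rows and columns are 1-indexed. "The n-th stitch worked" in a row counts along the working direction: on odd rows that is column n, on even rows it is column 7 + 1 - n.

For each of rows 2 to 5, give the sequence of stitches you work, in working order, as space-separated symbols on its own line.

Row 2: chart row 2, WS - tiled (columns 1-7): / K K K O / K; work from column 7 back to 1 with K<->P swapped.
Row 3: chart row 3, RS - tile across columns 1-7 and work as-is.
Row 4: chart row 4, WS - tiled (columns 1-7): / K P / K / K; work from column 7 back to 1 with K<->P swapped.
Row 5: chart row 1, RS - tile across columns 1-7 and work as-is.

Result:
P / O P P P /
K P K O K K P
P / P / K P /
P / K K O P /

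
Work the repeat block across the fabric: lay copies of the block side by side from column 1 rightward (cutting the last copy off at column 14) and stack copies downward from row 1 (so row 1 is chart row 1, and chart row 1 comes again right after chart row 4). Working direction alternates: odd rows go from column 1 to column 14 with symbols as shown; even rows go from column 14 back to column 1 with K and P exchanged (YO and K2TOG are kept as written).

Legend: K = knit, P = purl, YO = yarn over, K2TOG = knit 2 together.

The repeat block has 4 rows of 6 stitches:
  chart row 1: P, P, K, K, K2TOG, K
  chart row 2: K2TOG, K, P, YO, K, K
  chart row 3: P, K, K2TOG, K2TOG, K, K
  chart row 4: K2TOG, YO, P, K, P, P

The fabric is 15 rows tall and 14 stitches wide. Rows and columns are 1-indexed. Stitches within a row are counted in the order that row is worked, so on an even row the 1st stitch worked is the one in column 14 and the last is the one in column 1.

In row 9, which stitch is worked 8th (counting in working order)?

Row 9 uses chart row ((9-1) mod 4)+1 = 1. Row 9 is odd, so RS.
Chart row 1 tiled across columns 1-14: P P K K K2TOG K P P K K K2TOG K P P
RS: work column 1 to column 14, symbols as charted — the tiled row is the row as worked.
The 8th stitch worked is P.

== STITCH ==
P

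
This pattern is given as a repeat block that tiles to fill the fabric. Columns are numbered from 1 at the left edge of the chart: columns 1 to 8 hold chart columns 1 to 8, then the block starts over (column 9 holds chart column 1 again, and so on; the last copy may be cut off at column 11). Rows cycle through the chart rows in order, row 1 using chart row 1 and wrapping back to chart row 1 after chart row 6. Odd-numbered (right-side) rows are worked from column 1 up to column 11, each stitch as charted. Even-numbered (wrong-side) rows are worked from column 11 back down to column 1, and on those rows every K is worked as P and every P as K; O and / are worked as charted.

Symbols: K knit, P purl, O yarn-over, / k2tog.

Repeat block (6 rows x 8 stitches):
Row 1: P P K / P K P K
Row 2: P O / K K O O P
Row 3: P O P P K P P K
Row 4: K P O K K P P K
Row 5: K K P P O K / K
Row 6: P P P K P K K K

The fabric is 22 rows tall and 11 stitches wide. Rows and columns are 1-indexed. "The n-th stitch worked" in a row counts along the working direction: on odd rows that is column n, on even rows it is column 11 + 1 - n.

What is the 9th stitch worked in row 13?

Stitch:
P

Derivation:
Row 13: (13-1) mod 6 = 0, so use chart row 1. Odd row -> RS.
Chart row 1 tiled across columns 1-11: P P K / P K P K P P K
Right side: take the tiled row as-is (worked left to right from column 1).
Counting 9 along the worked row gives P.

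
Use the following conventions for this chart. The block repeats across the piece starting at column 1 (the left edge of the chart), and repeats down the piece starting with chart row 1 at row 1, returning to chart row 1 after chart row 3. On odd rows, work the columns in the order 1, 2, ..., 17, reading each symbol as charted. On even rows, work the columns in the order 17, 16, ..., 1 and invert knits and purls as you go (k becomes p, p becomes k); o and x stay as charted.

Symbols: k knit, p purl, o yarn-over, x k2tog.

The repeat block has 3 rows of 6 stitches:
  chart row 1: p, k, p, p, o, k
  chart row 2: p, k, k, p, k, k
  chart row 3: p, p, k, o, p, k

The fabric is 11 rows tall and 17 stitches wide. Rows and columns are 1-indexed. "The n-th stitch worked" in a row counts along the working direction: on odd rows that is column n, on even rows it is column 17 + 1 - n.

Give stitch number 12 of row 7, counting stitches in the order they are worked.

For row 7: chart row = ((7-1) mod 3) + 1 = 1; this is a RS (odd) row.
Chart row 1 tiled across columns 1-17: p k p p o k p k p p o k p k p p o
RS row: no reversal, no swap; stitch n worked = column n.
Stitch 12 in working order -> k

== STITCH ==
k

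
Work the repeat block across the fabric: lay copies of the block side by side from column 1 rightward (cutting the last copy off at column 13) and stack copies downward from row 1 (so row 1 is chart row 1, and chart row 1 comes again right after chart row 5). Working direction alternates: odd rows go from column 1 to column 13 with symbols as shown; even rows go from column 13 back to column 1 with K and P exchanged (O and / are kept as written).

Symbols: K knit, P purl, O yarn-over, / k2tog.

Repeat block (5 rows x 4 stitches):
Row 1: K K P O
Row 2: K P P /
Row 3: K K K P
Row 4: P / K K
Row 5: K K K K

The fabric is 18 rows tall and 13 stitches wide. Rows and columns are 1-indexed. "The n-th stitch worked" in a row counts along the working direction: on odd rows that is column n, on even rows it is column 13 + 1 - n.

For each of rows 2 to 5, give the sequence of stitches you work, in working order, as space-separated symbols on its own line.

Rows as worked:
P / K K P / K K P / K K P
K K K P K K K P K K K P K
K P P / K P P / K P P / K
K K K K K K K K K K K K K

Derivation:
Row 2: chart row 2, WS - tiled (columns 1-13): K P P / K P P / K P P / K; work from column 13 back to 1 with K<->P swapped.
Row 3: chart row 3, RS - tile across columns 1-13 and work as-is.
Row 4: chart row 4, WS - tiled (columns 1-13): P / K K P / K K P / K K P; work from column 13 back to 1 with K<->P swapped.
Row 5: chart row 5, RS - tile across columns 1-13 and work as-is.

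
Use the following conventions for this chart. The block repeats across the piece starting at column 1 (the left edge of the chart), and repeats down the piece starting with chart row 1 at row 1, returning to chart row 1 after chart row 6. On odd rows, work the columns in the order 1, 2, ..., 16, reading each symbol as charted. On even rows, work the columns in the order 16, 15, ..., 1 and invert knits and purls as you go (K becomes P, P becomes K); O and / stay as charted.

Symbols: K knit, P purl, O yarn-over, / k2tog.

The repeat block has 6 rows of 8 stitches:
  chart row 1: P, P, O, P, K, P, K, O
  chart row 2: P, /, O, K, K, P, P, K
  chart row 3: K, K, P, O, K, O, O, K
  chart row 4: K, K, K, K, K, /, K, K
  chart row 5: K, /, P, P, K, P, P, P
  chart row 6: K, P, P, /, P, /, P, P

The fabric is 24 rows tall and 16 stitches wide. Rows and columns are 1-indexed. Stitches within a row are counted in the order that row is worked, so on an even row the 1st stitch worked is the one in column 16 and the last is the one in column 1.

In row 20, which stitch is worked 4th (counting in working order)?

Row 20: (20-1) mod 6 = 1, so use chart row 2. Even row -> WS.
Chart row 2 tiled across columns 1-16: P / O K K P P K P / O K K P P K
WS row: flip the tiled sequence (start at column 16) and apply K<->P; O and / stay.
Row 20 as worked: P K K P P O / K P K K P P O / K
Counting 4 along the worked row gives P.

Stitch:
P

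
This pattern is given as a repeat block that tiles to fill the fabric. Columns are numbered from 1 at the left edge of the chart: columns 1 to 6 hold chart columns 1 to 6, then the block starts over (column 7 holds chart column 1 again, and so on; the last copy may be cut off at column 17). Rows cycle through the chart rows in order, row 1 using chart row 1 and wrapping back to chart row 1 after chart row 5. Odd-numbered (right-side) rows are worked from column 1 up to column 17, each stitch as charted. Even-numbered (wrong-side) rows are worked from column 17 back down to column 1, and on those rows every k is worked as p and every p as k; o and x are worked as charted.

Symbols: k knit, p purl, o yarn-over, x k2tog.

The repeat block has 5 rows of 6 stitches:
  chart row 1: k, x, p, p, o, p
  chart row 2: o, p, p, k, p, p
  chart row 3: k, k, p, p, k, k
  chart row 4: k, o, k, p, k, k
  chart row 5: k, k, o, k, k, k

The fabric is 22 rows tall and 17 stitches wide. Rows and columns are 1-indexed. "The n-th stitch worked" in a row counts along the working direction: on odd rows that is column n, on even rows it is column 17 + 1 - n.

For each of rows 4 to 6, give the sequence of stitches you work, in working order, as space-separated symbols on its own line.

Row 4: chart row 4, WS - tiled (columns 1-17): k o k p k k k o k p k k k o k p k; work from column 17 back to 1 with k<->p swapped.
Row 5: chart row 5, RS - tile across columns 1-17 and work as-is.
Row 6: chart row 1, WS - tiled (columns 1-17): k x p p o p k x p p o p k x p p o; work from column 17 back to 1 with k<->p swapped.

== ROWS AS WORKED ==
p k p o p p p k p o p p p k p o p
k k o k k k k k o k k k k k o k k
o k k x p k o k k x p k o k k x p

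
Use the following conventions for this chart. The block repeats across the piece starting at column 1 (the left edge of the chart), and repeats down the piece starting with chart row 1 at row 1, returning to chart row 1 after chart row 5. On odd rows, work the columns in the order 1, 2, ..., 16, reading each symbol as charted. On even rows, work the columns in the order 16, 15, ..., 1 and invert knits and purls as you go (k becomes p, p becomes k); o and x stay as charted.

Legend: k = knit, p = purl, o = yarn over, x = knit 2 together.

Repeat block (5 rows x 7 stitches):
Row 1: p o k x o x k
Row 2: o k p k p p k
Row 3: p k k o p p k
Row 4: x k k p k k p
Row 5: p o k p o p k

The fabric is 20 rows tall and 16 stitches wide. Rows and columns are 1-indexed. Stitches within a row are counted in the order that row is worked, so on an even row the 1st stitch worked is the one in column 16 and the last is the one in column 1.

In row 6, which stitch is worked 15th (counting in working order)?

== STITCH ==
o

Derivation:
For row 6: chart row = ((6-1) mod 5) + 1 = 1; this is a WS (even) row.
Chart row 1 tiled across columns 1-16: p o k x o x k p o k x o x k p o
Wrong side: read the tiled row from column 16 down to 1 and exchange k with p (leave o, x).
Row 6 as worked: o k p x o x p o k p x o x p o k
The 15th stitch worked is o.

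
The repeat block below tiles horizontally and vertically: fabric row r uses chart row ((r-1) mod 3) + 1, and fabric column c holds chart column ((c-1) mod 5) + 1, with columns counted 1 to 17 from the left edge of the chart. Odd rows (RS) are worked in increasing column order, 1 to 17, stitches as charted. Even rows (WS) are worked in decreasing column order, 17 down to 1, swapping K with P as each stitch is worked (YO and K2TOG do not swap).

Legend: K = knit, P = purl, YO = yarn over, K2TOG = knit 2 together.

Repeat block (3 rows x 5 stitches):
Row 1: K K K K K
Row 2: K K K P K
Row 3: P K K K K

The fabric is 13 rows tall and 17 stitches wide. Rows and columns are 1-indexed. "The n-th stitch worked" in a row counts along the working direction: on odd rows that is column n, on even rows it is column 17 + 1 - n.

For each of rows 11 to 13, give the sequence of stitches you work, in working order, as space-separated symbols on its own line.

Row 11: chart row 2, RS - tile across columns 1-17 and work as-is.
Row 12: chart row 3, WS - tiled (columns 1-17): P K K K K P K K K K P K K K K P K; work from column 17 back to 1 with K<->P swapped.
Row 13: chart row 1, RS - tile across columns 1-17 and work as-is.

Result:
K K K P K K K K P K K K K P K K K
P K P P P P K P P P P K P P P P K
K K K K K K K K K K K K K K K K K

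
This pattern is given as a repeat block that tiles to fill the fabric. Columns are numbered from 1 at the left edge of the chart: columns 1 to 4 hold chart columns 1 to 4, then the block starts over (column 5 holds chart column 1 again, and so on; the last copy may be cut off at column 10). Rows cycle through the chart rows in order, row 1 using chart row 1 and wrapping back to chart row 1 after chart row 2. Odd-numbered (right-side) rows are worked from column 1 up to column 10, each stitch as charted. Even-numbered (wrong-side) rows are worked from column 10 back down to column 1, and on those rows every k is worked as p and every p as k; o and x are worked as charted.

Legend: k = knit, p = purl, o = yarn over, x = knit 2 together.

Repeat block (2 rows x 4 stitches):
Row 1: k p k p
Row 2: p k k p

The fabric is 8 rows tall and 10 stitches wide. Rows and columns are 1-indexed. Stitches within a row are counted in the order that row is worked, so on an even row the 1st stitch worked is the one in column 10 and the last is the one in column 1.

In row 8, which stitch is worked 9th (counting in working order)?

For row 8: chart row = ((8-1) mod 2) + 1 = 2; this is a WS (even) row.
Chart row 2 tiled across columns 1-10: p k k p p k k p p k
WS row: flip the tiled sequence (start at column 10) and apply k<->p; o and x stay.
Row 8 as worked: p k k p p k k p p k
Counting 9 along the worked row gives p.

Stitch:
p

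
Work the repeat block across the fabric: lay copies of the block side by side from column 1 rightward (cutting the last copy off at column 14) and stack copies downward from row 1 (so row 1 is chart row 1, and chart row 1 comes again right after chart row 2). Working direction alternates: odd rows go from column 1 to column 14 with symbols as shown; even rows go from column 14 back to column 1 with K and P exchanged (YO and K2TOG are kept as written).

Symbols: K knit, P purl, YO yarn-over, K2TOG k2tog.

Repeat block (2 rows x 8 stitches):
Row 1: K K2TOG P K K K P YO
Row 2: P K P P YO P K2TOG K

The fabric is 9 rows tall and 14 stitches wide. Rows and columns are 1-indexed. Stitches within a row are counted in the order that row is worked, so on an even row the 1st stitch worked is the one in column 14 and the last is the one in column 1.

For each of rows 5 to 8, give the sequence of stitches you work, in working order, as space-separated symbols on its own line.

== ROWS AS WORKED ==
K K2TOG P K K K P YO K K2TOG P K K K
K YO K K P K P K2TOG K YO K K P K
K K2TOG P K K K P YO K K2TOG P K K K
K YO K K P K P K2TOG K YO K K P K

Derivation:
Row 5: chart row 1, RS - tile across columns 1-14 and work as-is.
Row 6: chart row 2, WS - tiled (columns 1-14): P K P P YO P K2TOG K P K P P YO P; work from column 14 back to 1 with K<->P swapped.
Row 7: chart row 1, RS - tile across columns 1-14 and work as-is.
Row 8: chart row 2, WS - tiled (columns 1-14): P K P P YO P K2TOG K P K P P YO P; work from column 14 back to 1 with K<->P swapped.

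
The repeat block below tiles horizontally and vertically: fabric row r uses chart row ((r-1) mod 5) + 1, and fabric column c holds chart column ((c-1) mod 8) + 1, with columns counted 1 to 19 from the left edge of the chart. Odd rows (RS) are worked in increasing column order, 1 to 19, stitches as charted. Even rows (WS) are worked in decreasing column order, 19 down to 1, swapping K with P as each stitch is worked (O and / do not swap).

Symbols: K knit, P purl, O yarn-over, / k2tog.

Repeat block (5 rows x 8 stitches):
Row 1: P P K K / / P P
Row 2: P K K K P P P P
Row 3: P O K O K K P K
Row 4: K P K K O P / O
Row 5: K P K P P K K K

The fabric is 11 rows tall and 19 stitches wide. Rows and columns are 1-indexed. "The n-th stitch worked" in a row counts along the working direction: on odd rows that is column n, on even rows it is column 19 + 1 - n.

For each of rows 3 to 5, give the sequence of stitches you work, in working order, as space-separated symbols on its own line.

Row 3: chart row 3, RS - tile across columns 1-19 and work as-is.
Row 4: chart row 4, WS - tiled (columns 1-19): K P K K O P / O K P K K O P / O K P K; work from column 19 back to 1 with K<->P swapped.
Row 5: chart row 5, RS - tile across columns 1-19 and work as-is.

Result:
P O K O K K P K P O K O K K P K P O K
P K P O / K O P P K P O / K O P P K P
K P K P P K K K K P K P P K K K K P K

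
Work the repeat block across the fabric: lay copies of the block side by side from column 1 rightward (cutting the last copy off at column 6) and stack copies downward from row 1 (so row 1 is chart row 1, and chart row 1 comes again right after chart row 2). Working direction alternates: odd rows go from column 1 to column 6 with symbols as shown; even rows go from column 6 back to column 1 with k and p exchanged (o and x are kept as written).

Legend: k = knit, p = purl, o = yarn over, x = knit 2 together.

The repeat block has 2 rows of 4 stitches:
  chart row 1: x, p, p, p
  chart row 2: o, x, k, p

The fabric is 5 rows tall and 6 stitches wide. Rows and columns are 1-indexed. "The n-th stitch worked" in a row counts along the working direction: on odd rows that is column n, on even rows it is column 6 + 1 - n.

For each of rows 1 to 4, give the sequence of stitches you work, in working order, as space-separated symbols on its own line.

Row 1: chart row 1, RS - tile across columns 1-6 and work as-is.
Row 2: chart row 2, WS - tiled (columns 1-6): o x k p o x; work from column 6 back to 1 with k<->p swapped.
Row 3: chart row 1, RS - tile across columns 1-6 and work as-is.
Row 4: chart row 2, WS - tiled (columns 1-6): o x k p o x; work from column 6 back to 1 with k<->p swapped.

Rows as worked:
x p p p x p
x o k p x o
x p p p x p
x o k p x o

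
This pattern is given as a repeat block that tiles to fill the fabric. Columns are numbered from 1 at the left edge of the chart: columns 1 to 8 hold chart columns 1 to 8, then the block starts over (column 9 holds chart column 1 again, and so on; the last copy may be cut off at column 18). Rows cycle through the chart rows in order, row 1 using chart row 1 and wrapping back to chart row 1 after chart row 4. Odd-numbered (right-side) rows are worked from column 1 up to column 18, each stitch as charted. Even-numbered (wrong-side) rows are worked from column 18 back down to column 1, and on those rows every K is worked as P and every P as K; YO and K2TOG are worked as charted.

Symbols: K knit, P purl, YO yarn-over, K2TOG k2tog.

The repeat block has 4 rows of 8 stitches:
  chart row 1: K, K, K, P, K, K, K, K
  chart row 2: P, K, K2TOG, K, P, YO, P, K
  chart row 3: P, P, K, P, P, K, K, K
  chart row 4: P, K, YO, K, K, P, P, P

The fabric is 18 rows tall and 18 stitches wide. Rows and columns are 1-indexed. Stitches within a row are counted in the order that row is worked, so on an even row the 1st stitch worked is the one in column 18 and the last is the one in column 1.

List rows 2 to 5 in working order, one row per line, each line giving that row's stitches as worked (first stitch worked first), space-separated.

Rows as worked:
P K P K YO K P K2TOG P K P K YO K P K2TOG P K
P P K P P K K K P P K P P K K K P P
P K K K K P P YO P K K K K P P YO P K
K K K P K K K K K K K P K K K K K K

Derivation:
Row 2: chart row 2, WS - tiled (columns 1-18): P K K2TOG K P YO P K P K K2TOG K P YO P K P K; work from column 18 back to 1 with K<->P swapped.
Row 3: chart row 3, RS - tile across columns 1-18 and work as-is.
Row 4: chart row 4, WS - tiled (columns 1-18): P K YO K K P P P P K YO K K P P P P K; work from column 18 back to 1 with K<->P swapped.
Row 5: chart row 1, RS - tile across columns 1-18 and work as-is.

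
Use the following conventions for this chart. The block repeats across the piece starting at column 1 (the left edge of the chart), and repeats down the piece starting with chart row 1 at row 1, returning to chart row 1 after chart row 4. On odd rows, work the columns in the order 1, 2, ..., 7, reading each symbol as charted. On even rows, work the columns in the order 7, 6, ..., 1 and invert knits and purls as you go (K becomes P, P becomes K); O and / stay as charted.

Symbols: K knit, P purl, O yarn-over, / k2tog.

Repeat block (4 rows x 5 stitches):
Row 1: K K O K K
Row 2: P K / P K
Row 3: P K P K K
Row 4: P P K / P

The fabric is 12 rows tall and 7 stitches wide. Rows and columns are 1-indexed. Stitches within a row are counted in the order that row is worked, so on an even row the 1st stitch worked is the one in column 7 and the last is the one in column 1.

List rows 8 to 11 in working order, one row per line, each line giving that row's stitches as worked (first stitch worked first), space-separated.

Result:
K K K / P K K
K K O K K K K
P K P K / P K
P K P K K P K

Derivation:
Row 8: chart row 4, WS - tiled (columns 1-7): P P K / P P P; work from column 7 back to 1 with K<->P swapped.
Row 9: chart row 1, RS - tile across columns 1-7 and work as-is.
Row 10: chart row 2, WS - tiled (columns 1-7): P K / P K P K; work from column 7 back to 1 with K<->P swapped.
Row 11: chart row 3, RS - tile across columns 1-7 and work as-is.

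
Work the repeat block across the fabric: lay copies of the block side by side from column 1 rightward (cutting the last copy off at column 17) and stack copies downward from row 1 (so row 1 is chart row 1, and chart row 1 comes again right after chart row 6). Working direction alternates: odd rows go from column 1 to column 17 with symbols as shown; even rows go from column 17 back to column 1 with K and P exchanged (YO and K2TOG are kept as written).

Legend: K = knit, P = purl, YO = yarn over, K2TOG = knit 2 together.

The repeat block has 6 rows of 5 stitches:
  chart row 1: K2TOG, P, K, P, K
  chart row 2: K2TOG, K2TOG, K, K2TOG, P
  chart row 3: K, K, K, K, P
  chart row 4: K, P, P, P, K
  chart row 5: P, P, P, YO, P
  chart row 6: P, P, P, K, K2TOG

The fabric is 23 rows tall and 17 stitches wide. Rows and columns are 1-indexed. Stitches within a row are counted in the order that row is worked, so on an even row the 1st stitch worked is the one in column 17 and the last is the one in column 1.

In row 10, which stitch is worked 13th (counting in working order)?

Row 10 uses chart row ((10-1) mod 6)+1 = 4. Row 10 is even, so WS.
Chart row 4 tiled across columns 1-17: K P P P K K P P P K K P P P K K P
WS row: flip the tiled sequence (start at column 17) and apply K<->P; YO and K2TOG stay.
Row 10 as worked: K P P K K K P P K K K P P K K K P
Counting 13 along the worked row gives P.

Stitch:
P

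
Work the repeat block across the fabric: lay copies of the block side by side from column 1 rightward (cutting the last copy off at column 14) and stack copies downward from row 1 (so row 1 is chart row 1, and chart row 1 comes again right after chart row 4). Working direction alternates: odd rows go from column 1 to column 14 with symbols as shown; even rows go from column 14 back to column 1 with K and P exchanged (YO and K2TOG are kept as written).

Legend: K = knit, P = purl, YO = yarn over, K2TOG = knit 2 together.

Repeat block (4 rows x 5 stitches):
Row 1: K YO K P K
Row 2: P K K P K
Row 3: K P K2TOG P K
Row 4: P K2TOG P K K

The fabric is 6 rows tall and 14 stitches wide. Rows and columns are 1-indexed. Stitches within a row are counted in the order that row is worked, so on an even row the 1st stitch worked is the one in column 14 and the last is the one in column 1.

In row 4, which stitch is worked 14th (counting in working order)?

Result:
K

Derivation:
Row 4 uses chart row ((4-1) mod 4)+1 = 4. Row 4 is even, so WS.
Chart row 4 tiled across columns 1-14: P K2TOG P K K P K2TOG P K K P K2TOG P K
WS row: flip the tiled sequence (start at column 14) and apply K<->P; YO and K2TOG stay.
Row 4 as worked: P K K2TOG K P P K K2TOG K P P K K2TOG K
Stitch 14 in working order -> K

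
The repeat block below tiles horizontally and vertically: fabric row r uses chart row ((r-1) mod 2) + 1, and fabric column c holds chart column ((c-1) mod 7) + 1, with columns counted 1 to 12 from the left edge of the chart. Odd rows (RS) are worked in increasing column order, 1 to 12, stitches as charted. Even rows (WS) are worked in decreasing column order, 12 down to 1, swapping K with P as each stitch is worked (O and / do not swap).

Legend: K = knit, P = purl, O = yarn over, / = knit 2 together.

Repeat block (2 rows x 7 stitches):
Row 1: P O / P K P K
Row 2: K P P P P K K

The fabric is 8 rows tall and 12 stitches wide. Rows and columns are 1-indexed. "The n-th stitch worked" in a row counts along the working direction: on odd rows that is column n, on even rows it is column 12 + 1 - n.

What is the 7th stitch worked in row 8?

For row 8: chart row = ((8-1) mod 2) + 1 = 2; this is a WS (even) row.
Chart row 2 tiled across columns 1-12: K P P P P K K K P P P P
Wrong side: read the tiled row from column 12 down to 1 and exchange K with P (leave O, /).
Row 8 as worked: K K K K P P P K K K K P
Counting 7 along the worked row gives P.

== STITCH ==
P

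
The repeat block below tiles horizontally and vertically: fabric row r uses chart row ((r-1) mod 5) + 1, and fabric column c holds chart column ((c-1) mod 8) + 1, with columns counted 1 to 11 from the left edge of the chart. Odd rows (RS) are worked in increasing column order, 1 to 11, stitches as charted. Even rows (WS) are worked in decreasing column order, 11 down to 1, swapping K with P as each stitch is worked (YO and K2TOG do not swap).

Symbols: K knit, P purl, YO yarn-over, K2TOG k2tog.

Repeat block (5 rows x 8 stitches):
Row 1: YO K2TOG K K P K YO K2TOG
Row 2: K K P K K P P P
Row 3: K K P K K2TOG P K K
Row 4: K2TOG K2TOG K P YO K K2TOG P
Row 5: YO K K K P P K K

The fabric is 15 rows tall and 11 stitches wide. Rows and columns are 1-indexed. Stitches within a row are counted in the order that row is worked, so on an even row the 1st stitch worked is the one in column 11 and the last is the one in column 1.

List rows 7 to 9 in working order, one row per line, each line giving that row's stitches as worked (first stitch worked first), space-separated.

== ROWS AS WORKED ==
K K P K K P P P K K P
K P P P P K K2TOG P K P P
K2TOG K2TOG K P YO K K2TOG P K2TOG K2TOG K

Derivation:
Row 7: chart row 2, RS - tile across columns 1-11 and work as-is.
Row 8: chart row 3, WS - tiled (columns 1-11): K K P K K2TOG P K K K K P; work from column 11 back to 1 with K<->P swapped.
Row 9: chart row 4, RS - tile across columns 1-11 and work as-is.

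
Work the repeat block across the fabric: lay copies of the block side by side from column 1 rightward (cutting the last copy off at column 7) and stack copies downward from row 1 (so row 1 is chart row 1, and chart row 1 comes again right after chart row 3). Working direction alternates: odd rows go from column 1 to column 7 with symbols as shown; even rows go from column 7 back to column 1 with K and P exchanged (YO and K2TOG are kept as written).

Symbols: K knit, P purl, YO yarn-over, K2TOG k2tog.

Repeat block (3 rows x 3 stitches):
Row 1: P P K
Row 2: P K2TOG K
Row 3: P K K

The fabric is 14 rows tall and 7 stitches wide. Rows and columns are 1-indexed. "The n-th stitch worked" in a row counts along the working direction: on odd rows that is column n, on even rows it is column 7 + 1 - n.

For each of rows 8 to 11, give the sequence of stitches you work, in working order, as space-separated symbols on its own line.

Rows as worked:
K P K2TOG K P K2TOG K
P K K P K K P
K P K K P K K
P K2TOG K P K2TOG K P

Derivation:
Row 8: chart row 2, WS - tiled (columns 1-7): P K2TOG K P K2TOG K P; work from column 7 back to 1 with K<->P swapped.
Row 9: chart row 3, RS - tile across columns 1-7 and work as-is.
Row 10: chart row 1, WS - tiled (columns 1-7): P P K P P K P; work from column 7 back to 1 with K<->P swapped.
Row 11: chart row 2, RS - tile across columns 1-7 and work as-is.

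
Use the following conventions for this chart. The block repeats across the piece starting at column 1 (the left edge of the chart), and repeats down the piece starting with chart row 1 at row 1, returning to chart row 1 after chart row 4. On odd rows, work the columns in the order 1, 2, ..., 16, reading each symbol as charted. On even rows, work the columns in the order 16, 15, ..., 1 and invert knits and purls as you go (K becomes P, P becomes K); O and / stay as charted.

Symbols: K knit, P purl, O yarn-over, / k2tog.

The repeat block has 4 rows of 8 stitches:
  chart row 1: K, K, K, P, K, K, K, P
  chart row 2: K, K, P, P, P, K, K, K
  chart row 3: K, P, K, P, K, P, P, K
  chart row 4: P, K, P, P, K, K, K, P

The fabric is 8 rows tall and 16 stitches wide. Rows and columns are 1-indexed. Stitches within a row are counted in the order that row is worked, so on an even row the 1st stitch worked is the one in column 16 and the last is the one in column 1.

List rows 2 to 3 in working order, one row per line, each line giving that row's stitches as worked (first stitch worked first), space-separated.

Row 2: chart row 2, WS - tiled (columns 1-16): K K P P P K K K K K P P P K K K; work from column 16 back to 1 with K<->P swapped.
Row 3: chart row 3, RS - tile across columns 1-16 and work as-is.

Rows as worked:
P P P K K K P P P P P K K K P P
K P K P K P P K K P K P K P P K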